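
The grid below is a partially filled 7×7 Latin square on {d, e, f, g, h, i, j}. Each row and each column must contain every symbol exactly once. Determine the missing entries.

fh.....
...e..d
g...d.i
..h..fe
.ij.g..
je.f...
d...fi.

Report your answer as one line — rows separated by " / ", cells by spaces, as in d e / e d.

f h d i e g j / h f g e i j d / g j f h d e i / i d h g j f e / e i j d g h f / j e i f h d g / d g e j f i h

(r4,c1) = i
(r4,c5) = j
(r2,c1) = h
(r2,c5) = i
(r5,c1) = e
(r6,c5) = h
(r6,c7) = g
(r1,c5) = e
(r1,c7) = j
(r6,c6) = d
(r7,c7) = h
(r1,c6) = g
(r2,c6) = j
(r5,c6) = h
(r5,c7) = f
(r6,c3) = i
(r1,c3) = d
(r1,c4) = i
(r3,c6) = e
(r5,c4) = d
(r3,c3) = f
(r4,c4) = g
(r7,c4) = j
(r2,c3) = g
(r3,c2) = j
(r3,c4) = h
(r4,c2) = d
(r7,c2) = g
(r7,c3) = e
(r2,c2) = f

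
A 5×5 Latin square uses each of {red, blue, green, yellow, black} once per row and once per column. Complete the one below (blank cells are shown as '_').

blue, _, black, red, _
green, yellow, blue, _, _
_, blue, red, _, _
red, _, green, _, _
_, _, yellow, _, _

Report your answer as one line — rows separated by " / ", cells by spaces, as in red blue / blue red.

(r1,c2) = green
(r1,c5) = yellow
(r2,c4) = black
(r2,c5) = red
(r4,c2) = black
(r4,c5) = blue
(r5,c1) = black
(r5,c2) = red
(r5,c5) = green
(r3,c1) = yellow
(r3,c4) = green
(r3,c5) = black
(r4,c4) = yellow
(r5,c4) = blue

blue green black red yellow / green yellow blue black red / yellow blue red green black / red black green yellow blue / black red yellow blue green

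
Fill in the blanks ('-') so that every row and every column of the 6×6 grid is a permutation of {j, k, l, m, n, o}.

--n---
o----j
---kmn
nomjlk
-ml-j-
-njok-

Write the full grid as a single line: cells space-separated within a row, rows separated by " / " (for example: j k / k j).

j k n l o m / o l k m n j / l j o k m n / n o m j l k / k m l n j o / m n j o k l

row 1 has {n}; column 5 has {j,k,l,m} — only o is left for (r1,c5).
row 2 has {j,o}; column 3 has {j,l,m,n} — only k is left for (r2,c3).
row 2 has {j,k,o}; column 5 has {j,k,l,m,o} — only n is left for (r2,c5).
row 3 has {k,m,n}; column 3 has {j,k,l,m,n} — only o is left for (r3,c3).
row 5 has {j,l,m}; column 1 has {n,o} — only k is left for (r5,c1).
row 5 has {j,k,l,m}; column 4 has {j,k,o} — only n is left for (r5,c4).
row 5 has {j,k,l,m,n}; column 6 has {j,k,n} — only o is left for (r5,c6).
row 2 has {j,k,n,o}; column 2 has {m,n,o} — only l is left for (r2,c2).
row 2 has {j,k,l,n,o}; column 4 has {j,k,n,o} — only m is left for (r2,c4).
row 3 has {k,m,n,o}; column 2 has {l,m,n,o} — only j is left for (r3,c2).
row 1 has {n,o}; column 2 has {j,l,m,n,o} — only k is left for (r1,c2).
row 1 has {k,n,o}; column 4 has {j,k,m,n,o} — only l is left for (r1,c4).
row 1 has {k,l,n,o}; column 6 has {j,k,n,o} — only m is left for (r1,c6).
row 3 has {j,k,m,n,o}; column 1 has {k,n,o} — only l is left for (r3,c1).
row 6 has {j,k,n,o}; column 1 has {k,l,n,o} — only m is left for (r6,c1).
row 6 has {j,k,m,n,o}; column 6 has {j,k,m,n,o} — only l is left for (r6,c6).
row 1 has {k,l,m,n,o}; column 1 has {k,l,m,n,o} — only j is left for (r1,c1).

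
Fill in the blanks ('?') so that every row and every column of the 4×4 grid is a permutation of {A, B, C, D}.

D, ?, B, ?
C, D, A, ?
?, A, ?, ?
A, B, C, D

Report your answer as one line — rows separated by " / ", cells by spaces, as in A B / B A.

At row 1, column 2: row 1 has {B,D}; column 2 has {A,B,D}; that leaves C.
At row 1, column 4: row 1 has {B,C,D}; column 4 has {D}; that leaves A.
At row 2, column 4: row 2 has {A,C,D}; column 4 has {A,D}; that leaves B.
At row 3, column 1: row 3 has {A}; column 1 has {A,C,D}; that leaves B.
At row 3, column 3: row 3 has {A,B}; column 3 has {A,B,C}; that leaves D.
At row 3, column 4: row 3 has {A,B,D}; column 4 has {A,B,D}; that leaves C.

D C B A / C D A B / B A D C / A B C D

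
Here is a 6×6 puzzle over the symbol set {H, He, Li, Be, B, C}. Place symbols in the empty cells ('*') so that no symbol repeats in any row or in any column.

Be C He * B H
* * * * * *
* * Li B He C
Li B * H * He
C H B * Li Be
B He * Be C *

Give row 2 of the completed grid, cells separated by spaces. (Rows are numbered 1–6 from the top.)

(r1,c4) = Li
(r3,c1) = H
(r3,c2) = Be
(r4,c5) = Be
(r5,c4) = He
(r6,c3) = H
(r6,c6) = Li
(r2,c1) = He
(r2,c2) = Li
(r2,c4) = C
(r2,c5) = H
(r2,c6) = B
(r4,c3) = C
(r2,c3) = Be

He Li Be C H B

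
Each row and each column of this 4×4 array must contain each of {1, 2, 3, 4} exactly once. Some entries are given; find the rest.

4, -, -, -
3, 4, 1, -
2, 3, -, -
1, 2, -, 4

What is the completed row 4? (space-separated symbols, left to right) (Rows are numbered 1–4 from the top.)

1 2 3 4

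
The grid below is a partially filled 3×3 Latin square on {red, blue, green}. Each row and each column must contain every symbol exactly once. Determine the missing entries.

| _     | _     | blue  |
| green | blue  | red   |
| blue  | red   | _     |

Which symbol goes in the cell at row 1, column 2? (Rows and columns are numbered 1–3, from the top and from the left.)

green

At row 1, column 1: row 1 has {blue}; column 1 has {blue,green}; that leaves red.
At row 1, column 2: row 1 has {red,blue}; column 2 has {red,blue}; that leaves green.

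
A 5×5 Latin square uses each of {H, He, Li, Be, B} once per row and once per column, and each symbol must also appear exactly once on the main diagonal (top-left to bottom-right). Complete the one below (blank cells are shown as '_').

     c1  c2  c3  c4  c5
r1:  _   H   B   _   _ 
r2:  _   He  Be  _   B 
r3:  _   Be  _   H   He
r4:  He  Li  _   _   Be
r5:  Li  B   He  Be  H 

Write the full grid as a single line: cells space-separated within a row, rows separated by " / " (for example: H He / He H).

(r1,c1) = Be
(r1,c5) = Li
(r2,c1) = H
(r2,c4) = Li
(r3,c1) = B
(r3,c3) = Li
(r4,c3) = H
(r4,c4) = B
(r1,c4) = He

Be H B He Li / H He Be Li B / B Be Li H He / He Li H B Be / Li B He Be H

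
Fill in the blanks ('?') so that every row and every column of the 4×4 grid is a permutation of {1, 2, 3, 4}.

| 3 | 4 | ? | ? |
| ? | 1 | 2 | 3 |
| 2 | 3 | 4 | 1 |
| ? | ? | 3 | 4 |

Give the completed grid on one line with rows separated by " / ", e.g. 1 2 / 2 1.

At row 1, column 3: row 1 has {3,4}; column 3 has {2,3,4}; that leaves 1.
At row 1, column 4: row 1 has {1,3,4}; column 4 has {1,3,4}; that leaves 2.
At row 2, column 1: row 2 has {1,2,3}; column 1 has {2,3}; that leaves 4.
At row 4, column 1: row 4 has {3,4}; column 1 has {2,3,4}; that leaves 1.
At row 4, column 2: row 4 has {1,3,4}; column 2 has {1,3,4}; that leaves 2.

3 4 1 2 / 4 1 2 3 / 2 3 4 1 / 1 2 3 4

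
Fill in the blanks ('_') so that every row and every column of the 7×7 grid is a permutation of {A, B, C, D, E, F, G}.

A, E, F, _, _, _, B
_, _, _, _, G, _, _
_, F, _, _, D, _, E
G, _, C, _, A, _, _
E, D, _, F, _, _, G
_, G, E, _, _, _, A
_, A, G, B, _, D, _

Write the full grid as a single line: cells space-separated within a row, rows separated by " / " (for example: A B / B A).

A E F D C G B / B C D A G E F / C F B G D A E / G B C E A F D / E D A F B C G / D G E C F B A / F A G B E D C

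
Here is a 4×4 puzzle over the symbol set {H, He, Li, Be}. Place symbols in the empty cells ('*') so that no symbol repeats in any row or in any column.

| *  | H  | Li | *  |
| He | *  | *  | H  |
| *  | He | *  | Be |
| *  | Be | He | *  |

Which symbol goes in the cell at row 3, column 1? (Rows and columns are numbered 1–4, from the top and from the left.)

Li

(r1,c1) = Be
(r1,c4) = He
(r2,c2) = Li
(r2,c3) = Be
(r3,c3) = H
(r4,c4) = Li
(r3,c1) = Li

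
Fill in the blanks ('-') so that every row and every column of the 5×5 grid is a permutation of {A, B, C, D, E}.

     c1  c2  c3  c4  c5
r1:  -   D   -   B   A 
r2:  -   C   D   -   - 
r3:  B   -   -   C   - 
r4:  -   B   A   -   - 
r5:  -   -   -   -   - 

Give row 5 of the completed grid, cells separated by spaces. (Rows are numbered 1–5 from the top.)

D E B A C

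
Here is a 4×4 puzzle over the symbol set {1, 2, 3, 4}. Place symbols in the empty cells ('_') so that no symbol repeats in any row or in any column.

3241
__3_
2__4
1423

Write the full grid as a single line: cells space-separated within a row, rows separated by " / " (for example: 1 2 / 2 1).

(r2,c1): row 2 has {3}; column 1 has {1,2,3}, so it must be 4.
(r2,c2): row 2 has {3,4}; column 2 has {2,4}, so it must be 1.
(r2,c4): row 2 has {1,3,4}; column 4 has {1,3,4}, so it must be 2.
(r3,c2): row 3 has {2,4}; column 2 has {1,2,4}, so it must be 3.
(r3,c3): row 3 has {2,3,4}; column 3 has {2,3,4}, so it must be 1.

3 2 4 1 / 4 1 3 2 / 2 3 1 4 / 1 4 2 3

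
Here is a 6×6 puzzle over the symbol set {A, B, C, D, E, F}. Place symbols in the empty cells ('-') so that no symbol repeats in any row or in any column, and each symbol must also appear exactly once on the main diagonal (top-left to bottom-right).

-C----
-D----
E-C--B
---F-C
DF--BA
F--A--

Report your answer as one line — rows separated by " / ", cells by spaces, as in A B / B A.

(r1,c1) = A
(r3,c2) = A
(r3,c4) = D
(r3,c5) = F
(r4,c1) = B
(r4,c2) = E
(r5,c3) = E
(r5,c4) = C
(r6,c2) = B
(r6,c3) = D
(r6,c6) = E
(r2,c1) = C
(r2,c6) = F
(r4,c3) = A
(r4,c5) = D
(r6,c5) = C
(r1,c5) = E
(r1,c6) = D
(r2,c3) = B
(r2,c4) = E
(r2,c5) = A
(r1,c3) = F
(r1,c4) = B

A C F B E D / C D B E A F / E A C D F B / B E A F D C / D F E C B A / F B D A C E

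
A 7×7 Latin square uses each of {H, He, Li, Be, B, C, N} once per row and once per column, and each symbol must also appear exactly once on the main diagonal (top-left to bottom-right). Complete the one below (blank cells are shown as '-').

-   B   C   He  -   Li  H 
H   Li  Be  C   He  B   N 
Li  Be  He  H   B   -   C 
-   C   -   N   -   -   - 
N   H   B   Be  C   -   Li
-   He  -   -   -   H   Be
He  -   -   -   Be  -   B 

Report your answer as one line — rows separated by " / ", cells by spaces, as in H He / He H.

Cell (r1,c1): row 1 has {H,He,Li,B,C}; column 1 has {H,He,Li,N}; the diagonal has {H,He,Li,B,C,N} → Be.
Cell (r1,c5): row 1 has {H,He,Li,Be,B,C}; column 5 has {He,Be,B,C} → N.
Cell (r3,c6): row 3 has {H,He,Li,Be,B,C}; column 6 has {H,Li,B} → N.
Cell (r4,c1): row 4 has {C,N}; column 1 has {H,He,Li,Be,N} → B.
Cell (r4,c7): row 4 has {B,C,N}; column 7 has {H,Li,Be,B,C,N} → He.
Cell (r5,c6): row 5 has {H,Li,Be,B,C,N}; column 6 has {H,Li,B,N} → He.
Cell (r6,c1): row 6 has {H,He,Be}; column 1 has {H,He,Li,Be,B,N} → C.
Cell (r6,c5): row 6 has {H,He,Be,C}; column 5 has {He,Be,B,C,N} → Li.
Cell (r7,c2): row 7 has {He,Be,B}; column 2 has {H,He,Li,Be,B,C} → N.
Cell (r7,c4): row 7 has {He,Be,B,N}; column 4 has {H,He,Be,C,N} → Li.
Cell (r7,c6): row 7 has {He,Li,Be,B,N}; column 6 has {H,He,Li,B,N} → C.
Cell (r4,c5): row 4 has {He,B,C,N}; column 5 has {He,Li,Be,B,C,N} → H.
Cell (r4,c6): row 4 has {H,He,B,C,N}; column 6 has {H,He,Li,B,C,N} → Be.
Cell (r6,c3): row 6 has {H,He,Li,Be,C}; column 3 has {He,Be,B,C} → N.
Cell (r6,c4): row 6 has {H,He,Li,Be,C,N}; column 4 has {H,He,Li,Be,C,N} → B.
Cell (r7,c3): row 7 has {He,Li,Be,B,C,N}; column 3 has {He,Be,B,C,N} → H.
Cell (r4,c3): row 4 has {H,He,Be,B,C,N}; column 3 has {H,He,Be,B,C,N} → Li.

Be B C He N Li H / H Li Be C He B N / Li Be He H B N C / B C Li N H Be He / N H B Be C He Li / C He N B Li H Be / He N H Li Be C B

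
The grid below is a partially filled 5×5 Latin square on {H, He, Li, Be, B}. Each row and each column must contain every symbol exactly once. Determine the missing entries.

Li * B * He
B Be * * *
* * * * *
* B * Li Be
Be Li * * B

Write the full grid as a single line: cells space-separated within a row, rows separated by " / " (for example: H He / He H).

Li H B Be He / B Be Li He H / H He Be B Li / He B H Li Be / Be Li He H B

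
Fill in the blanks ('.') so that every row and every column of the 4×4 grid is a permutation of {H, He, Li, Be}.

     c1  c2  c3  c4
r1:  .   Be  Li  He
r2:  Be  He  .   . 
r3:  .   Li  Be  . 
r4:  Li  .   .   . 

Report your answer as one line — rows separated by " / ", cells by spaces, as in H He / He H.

H Be Li He / Be He H Li / He Li Be H / Li H He Be

At row 1, column 1: row 1 has {He,Li,Be}; column 1 has {Li,Be}; that leaves H.
At row 2, column 3: row 2 has {He,Be}; column 3 has {Li,Be}; that leaves H.
At row 2, column 4: row 2 has {H,He,Be}; column 4 has {He}; that leaves Li.
At row 3, column 1: row 3 has {Li,Be}; column 1 has {H,Li,Be}; that leaves He.
At row 3, column 4: row 3 has {He,Li,Be}; column 4 has {He,Li}; that leaves H.
At row 4, column 2: row 4 has {Li}; column 2 has {He,Li,Be}; that leaves H.
At row 4, column 3: row 4 has {H,Li}; column 3 has {H,Li,Be}; that leaves He.
At row 4, column 4: row 4 has {H,He,Li}; column 4 has {H,He,Li}; that leaves Be.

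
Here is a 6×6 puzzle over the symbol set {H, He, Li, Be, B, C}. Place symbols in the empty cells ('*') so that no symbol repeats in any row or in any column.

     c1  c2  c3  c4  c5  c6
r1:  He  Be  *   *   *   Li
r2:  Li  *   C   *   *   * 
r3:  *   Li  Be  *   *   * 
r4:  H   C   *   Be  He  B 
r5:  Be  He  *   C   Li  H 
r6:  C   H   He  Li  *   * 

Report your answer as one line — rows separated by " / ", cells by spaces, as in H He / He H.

He Be H B C Li / Li B C H Be He / B Li Be He H C / H C Li Be He B / Be He B C Li H / C H He Li B Be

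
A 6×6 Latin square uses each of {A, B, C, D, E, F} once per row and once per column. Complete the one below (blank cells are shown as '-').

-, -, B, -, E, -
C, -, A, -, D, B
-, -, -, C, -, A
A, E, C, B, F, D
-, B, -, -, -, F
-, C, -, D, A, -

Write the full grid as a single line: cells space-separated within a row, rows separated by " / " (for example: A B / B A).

D A B F E C / C F A E D B / F D E C B A / A E C B F D / E B D A C F / B C F D A E

row 1 has {B,E}; column 6 has {A,B,D,F} — only C is left for (r1,c6).
row 2 has {A,B,C,D}; column 2 has {B,C,E} — only F is left for (r2,c2).
row 2 has {A,B,C,D,F}; column 4 has {B,C,D} — only E is left for (r2,c4).
row 3 has {A,C}; column 2 has {B,C,E,F} — only D is left for (r3,c2).
row 3 has {A,C,D}; column 5 has {A,D,E,F} — only B is left for (r3,c5).
row 5 has {B,F}; column 4 has {B,C,D,E} — only A is left for (r5,c4).
row 5 has {A,B,F}; column 5 has {A,B,D,E,F} — only C is left for (r5,c5).
row 6 has {A,C,D}; column 6 has {A,B,C,D,F} — only E is left for (r6,c6).
row 1 has {B,C,E}; column 2 has {B,C,D,E,F} — only A is left for (r1,c2).
row 1 has {A,B,C,E}; column 4 has {A,B,C,D,E} — only F is left for (r1,c4).
row 6 has {A,C,D,E}; column 3 has {A,B,C} — only F is left for (r6,c3).
row 1 has {A,B,C,E,F}; column 1 has {A,C} — only D is left for (r1,c1).
row 3 has {A,B,C,D}; column 3 has {A,B,C,F} — only E is left for (r3,c3).
row 5 has {A,B,C,F}; column 1 has {A,C,D} — only E is left for (r5,c1).
row 5 has {A,B,C,E,F}; column 3 has {A,B,C,E,F} — only D is left for (r5,c3).
row 6 has {A,C,D,E,F}; column 1 has {A,C,D,E} — only B is left for (r6,c1).
row 3 has {A,B,C,D,E}; column 1 has {A,B,C,D,E} — only F is left for (r3,c1).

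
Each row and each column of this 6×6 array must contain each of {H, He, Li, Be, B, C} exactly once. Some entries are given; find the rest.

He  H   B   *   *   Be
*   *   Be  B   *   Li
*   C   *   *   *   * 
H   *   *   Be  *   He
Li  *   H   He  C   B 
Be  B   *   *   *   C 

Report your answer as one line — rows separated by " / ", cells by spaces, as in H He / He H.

(r1,c5) = Li
(r2,c1) = C
(r2,c2) = He
(r2,c5) = H
(r3,c1) = B
(r3,c6) = H
(r4,c2) = Li
(r4,c3) = C
(r4,c5) = B
(r5,c2) = Be
(r6,c5) = He
(r1,c4) = C
(r3,c4) = Li
(r3,c5) = Be
(r6,c3) = Li
(r6,c4) = H
(r3,c3) = He

He H B C Li Be / C He Be B H Li / B C He Li Be H / H Li C Be B He / Li Be H He C B / Be B Li H He C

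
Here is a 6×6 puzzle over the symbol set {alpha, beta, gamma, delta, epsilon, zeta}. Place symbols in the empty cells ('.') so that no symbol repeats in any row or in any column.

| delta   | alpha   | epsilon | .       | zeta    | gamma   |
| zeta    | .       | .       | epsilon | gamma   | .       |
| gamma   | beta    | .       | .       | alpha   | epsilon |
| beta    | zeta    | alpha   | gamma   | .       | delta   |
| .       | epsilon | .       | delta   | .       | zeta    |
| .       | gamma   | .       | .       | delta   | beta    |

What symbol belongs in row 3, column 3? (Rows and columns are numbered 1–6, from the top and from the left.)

Cell (r1,c4): row 1 has {alpha,gamma,delta,epsilon,zeta}; column 4 has {gamma,delta,epsilon} → beta.
Cell (r2,c2): row 2 has {gamma,epsilon,zeta}; column 2 has {alpha,beta,gamma,epsilon,zeta} → delta.
Cell (r2,c3): row 2 has {gamma,delta,epsilon,zeta}; column 3 has {alpha,epsilon} → beta.
Cell (r2,c6): row 2 has {beta,gamma,delta,epsilon,zeta}; column 6 has {beta,gamma,delta,epsilon,zeta} → alpha.
Cell (r3,c4): row 3 has {alpha,beta,gamma,epsilon}; column 4 has {beta,gamma,delta,epsilon} → zeta.
Cell (r4,c5): row 4 has {alpha,beta,gamma,delta,zeta}; column 5 has {alpha,gamma,delta,zeta} → epsilon.
Cell (r5,c1): row 5 has {delta,epsilon,zeta}; column 1 has {beta,gamma,delta,zeta} → alpha.
Cell (r5,c3): row 5 has {alpha,delta,epsilon,zeta}; column 3 has {alpha,beta,epsilon} → gamma.
Cell (r5,c5): row 5 has {alpha,gamma,delta,epsilon,zeta}; column 5 has {alpha,gamma,delta,epsilon,zeta} → beta.
Cell (r6,c1): row 6 has {beta,gamma,delta}; column 1 has {alpha,beta,gamma,delta,zeta} → epsilon.
Cell (r6,c3): row 6 has {beta,gamma,delta,epsilon}; column 3 has {alpha,beta,gamma,epsilon} → zeta.
Cell (r6,c4): row 6 has {beta,gamma,delta,epsilon,zeta}; column 4 has {beta,gamma,delta,epsilon,zeta} → alpha.
Cell (r3,c3): row 3 has {alpha,beta,gamma,epsilon,zeta}; column 3 has {alpha,beta,gamma,epsilon,zeta} → delta.

delta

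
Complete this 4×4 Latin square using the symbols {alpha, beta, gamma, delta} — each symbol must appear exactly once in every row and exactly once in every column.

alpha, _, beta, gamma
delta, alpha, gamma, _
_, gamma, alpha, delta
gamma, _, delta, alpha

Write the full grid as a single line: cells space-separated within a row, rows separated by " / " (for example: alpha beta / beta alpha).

alpha delta beta gamma / delta alpha gamma beta / beta gamma alpha delta / gamma beta delta alpha

(r1,c2) = delta
(r2,c4) = beta
(r3,c1) = beta
(r4,c2) = beta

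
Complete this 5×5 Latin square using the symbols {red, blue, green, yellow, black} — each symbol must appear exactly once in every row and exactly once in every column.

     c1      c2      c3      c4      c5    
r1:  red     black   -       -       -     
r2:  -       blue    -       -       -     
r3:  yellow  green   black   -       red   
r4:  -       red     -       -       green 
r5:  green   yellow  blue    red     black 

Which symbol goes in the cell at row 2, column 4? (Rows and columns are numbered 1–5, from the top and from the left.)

green

At row 2, column 1: row 2 has {blue}; column 1 has {red,green,yellow}; that leaves black.
At row 2, column 5: row 2 has {blue,black}; column 5 has {red,green,black}; that leaves yellow.
At row 3, column 4: row 3 has {red,green,yellow,black}; column 4 has {red}; that leaves blue.
At row 4, column 1: row 4 has {red,green}; column 1 has {red,green,yellow,black}; that leaves blue.
At row 4, column 3: row 4 has {red,blue,green}; column 3 has {blue,black}; that leaves yellow.
At row 4, column 4: row 4 has {red,blue,green,yellow}; column 4 has {red,blue}; that leaves black.
At row 1, column 3: row 1 has {red,black}; column 3 has {blue,yellow,black}; that leaves green.
At row 1, column 4: row 1 has {red,green,black}; column 4 has {red,blue,black}; that leaves yellow.
At row 1, column 5: row 1 has {red,green,yellow,black}; column 5 has {red,green,yellow,black}; that leaves blue.
At row 2, column 3: row 2 has {blue,yellow,black}; column 3 has {blue,green,yellow,black}; that leaves red.
At row 2, column 4: row 2 has {red,blue,yellow,black}; column 4 has {red,blue,yellow,black}; that leaves green.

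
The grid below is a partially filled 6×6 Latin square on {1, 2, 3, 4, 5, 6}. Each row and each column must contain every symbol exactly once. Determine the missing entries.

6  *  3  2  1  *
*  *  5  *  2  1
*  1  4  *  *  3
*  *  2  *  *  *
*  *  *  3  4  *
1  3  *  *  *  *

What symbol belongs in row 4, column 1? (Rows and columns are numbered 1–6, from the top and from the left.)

4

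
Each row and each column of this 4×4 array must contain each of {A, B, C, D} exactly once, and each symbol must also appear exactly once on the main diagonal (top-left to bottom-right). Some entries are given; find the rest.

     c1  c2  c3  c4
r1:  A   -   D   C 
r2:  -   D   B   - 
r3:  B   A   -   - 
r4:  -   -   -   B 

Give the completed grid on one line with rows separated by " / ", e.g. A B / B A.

A B D C / C D B A / B A C D / D C A B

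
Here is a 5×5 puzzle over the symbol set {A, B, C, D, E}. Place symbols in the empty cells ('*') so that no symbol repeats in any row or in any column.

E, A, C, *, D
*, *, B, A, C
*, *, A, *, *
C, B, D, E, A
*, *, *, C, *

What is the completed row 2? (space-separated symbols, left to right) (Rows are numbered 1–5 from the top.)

D E B A C

(r1,c4) = B
(r2,c1) = D
(r2,c2) = E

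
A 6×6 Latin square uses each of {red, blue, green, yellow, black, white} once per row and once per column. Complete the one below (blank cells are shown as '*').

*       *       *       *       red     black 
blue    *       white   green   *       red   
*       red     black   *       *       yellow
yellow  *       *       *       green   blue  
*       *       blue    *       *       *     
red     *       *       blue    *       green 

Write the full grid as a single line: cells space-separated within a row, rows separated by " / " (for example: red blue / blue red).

white blue green yellow red black / blue yellow white green black red / green red black white blue yellow / yellow white red black green blue / black green blue red yellow white / red black yellow blue white green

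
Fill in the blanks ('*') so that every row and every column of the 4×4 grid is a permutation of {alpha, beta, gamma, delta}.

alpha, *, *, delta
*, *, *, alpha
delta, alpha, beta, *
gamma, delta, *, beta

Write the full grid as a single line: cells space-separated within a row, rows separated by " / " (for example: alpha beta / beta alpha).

alpha beta gamma delta / beta gamma delta alpha / delta alpha beta gamma / gamma delta alpha beta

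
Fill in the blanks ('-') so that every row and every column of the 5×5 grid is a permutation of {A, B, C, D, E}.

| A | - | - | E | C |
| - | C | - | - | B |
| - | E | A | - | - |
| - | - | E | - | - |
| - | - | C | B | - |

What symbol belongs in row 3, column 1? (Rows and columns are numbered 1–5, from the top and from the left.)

(r2,c3) = D
(r2,c4) = A
(r3,c5) = D
(r4,c5) = A
(r5,c5) = E
(r1,c3) = B
(r2,c1) = E
(r3,c4) = C
(r4,c4) = D
(r5,c1) = D
(r5,c2) = A
(r1,c2) = D
(r3,c1) = B

B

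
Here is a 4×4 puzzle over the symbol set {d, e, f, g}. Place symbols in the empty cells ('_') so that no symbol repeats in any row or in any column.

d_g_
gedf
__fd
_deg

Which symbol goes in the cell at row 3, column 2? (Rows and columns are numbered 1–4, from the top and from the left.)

g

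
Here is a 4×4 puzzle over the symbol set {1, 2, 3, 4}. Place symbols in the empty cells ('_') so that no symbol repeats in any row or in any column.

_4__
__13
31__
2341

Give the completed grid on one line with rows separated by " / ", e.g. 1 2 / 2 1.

1 4 3 2 / 4 2 1 3 / 3 1 2 4 / 2 3 4 1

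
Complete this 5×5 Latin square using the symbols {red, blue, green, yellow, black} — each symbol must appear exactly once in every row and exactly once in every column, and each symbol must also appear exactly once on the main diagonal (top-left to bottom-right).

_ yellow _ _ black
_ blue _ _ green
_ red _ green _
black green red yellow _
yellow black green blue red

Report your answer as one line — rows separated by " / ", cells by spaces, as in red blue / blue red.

At row 1, column 1: row 1 has {yellow,black}; column 1 has {yellow,black}; the diagonal has {red,blue,yellow}; that leaves green.
At row 1, column 3: row 1 has {green,yellow,black}; column 3 has {red,green}; that leaves blue.
At row 1, column 4: row 1 has {blue,green,yellow,black}; column 4 has {blue,green,yellow}; that leaves red.
At row 2, column 1: row 2 has {blue,green}; column 1 has {green,yellow,black}; that leaves red.
At row 2, column 4: row 2 has {red,blue,green}; column 4 has {red,blue,green,yellow}; that leaves black.
At row 3, column 1: row 3 has {red,green}; column 1 has {red,green,yellow,black}; that leaves blue.
At row 3, column 3: row 3 has {red,blue,green}; column 3 has {red,blue,green}; the diagonal has {red,blue,green,yellow}; that leaves black.
At row 3, column 5: row 3 has {red,blue,green,black}; column 5 has {red,green,black}; that leaves yellow.
At row 4, column 5: row 4 has {red,green,yellow,black}; column 5 has {red,green,yellow,black}; that leaves blue.
At row 2, column 3: row 2 has {red,blue,green,black}; column 3 has {red,blue,green,black}; that leaves yellow.

green yellow blue red black / red blue yellow black green / blue red black green yellow / black green red yellow blue / yellow black green blue red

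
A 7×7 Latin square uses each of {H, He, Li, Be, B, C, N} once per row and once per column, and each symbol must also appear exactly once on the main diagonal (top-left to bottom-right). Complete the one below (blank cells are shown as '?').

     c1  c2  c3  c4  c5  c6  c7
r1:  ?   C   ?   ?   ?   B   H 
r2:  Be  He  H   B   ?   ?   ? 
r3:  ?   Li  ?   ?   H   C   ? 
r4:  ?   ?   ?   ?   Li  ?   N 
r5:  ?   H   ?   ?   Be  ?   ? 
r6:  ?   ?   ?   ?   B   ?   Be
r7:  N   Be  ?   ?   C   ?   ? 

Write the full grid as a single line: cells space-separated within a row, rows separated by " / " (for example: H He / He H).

(r1,c1) = Li
(r2,c5) = N
(r2,c6) = Li
(r2,c7) = C
(r4,c2) = B
(r6,c2) = N
(r6,c6) = H
(r7,c6) = He
(r7,c7) = B
(r1,c5) = He
(r3,c3) = N
(r3,c7) = He
(r4,c4) = C
(r4,c6) = Be
(r5,c6) = N
(r5,c7) = Li
(r7,c3) = Li
(r7,c4) = H
(r1,c3) = Be
(r1,c4) = N
(r3,c1) = B
(r3,c4) = Be
(r4,c3) = He
(r5,c4) = He
(r6,c3) = C
(r6,c4) = Li
(r4,c1) = H
(r5,c1) = C
(r5,c3) = B
(r6,c1) = He

Li C Be N He B H / Be He H B N Li C / B Li N Be H C He / H B He C Li Be N / C H B He Be N Li / He N C Li B H Be / N Be Li H C He B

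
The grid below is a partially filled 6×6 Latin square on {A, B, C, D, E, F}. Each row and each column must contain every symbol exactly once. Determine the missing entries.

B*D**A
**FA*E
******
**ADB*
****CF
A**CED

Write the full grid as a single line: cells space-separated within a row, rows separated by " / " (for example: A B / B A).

Cell (r1,c5): row 1 has {A,B,D}; column 5 has {B,C,E} → F.
Cell (r2,c5): row 2 has {A,E,F}; column 5 has {B,C,E,F} → D.
Cell (r3,c5): row 3 is empty so far; column 5 has {B,C,D,E,F} → A.
Cell (r4,c6): row 4 has {A,B,D}; column 6 has {A,D,E,F} → C.
Cell (r6,c3): row 6 has {A,C,D,E}; column 3 has {A,D,F} → B.
Cell (r1,c4): row 1 has {A,B,D,F}; column 4 has {A,C,D} → E.
Cell (r2,c1): row 2 has {A,D,E,F}; column 1 has {A,B} → C.
Cell (r2,c2): row 2 has {A,C,D,E,F}; column 2 is empty so far → B.
Cell (r3,c6): row 3 has {A}; column 6 has {A,C,D,E,F} → B.
Cell (r5,c3): row 5 has {C,F}; column 3 has {A,B,D,F} → E.
Cell (r5,c4): row 5 has {C,E,F}; column 4 has {A,C,D,E} → B.
Cell (r6,c2): row 6 has {A,B,C,D,E}; column 2 has {B} → F.
Cell (r1,c2): row 1 has {A,B,D,E,F}; column 2 has {B,F} → C.
Cell (r3,c3): row 3 has {A,B}; column 3 has {A,B,D,E,F} → C.
Cell (r3,c4): row 3 has {A,B,C}; column 4 has {A,B,C,D,E} → F.
Cell (r4,c2): row 4 has {A,B,C,D}; column 2 has {B,C,F} → E.
Cell (r5,c1): row 5 has {B,C,E,F}; column 1 has {A,B,C} → D.
Cell (r5,c2): row 5 has {B,C,D,E,F}; column 2 has {B,C,E,F} → A.
Cell (r3,c1): row 3 has {A,B,C,F}; column 1 has {A,B,C,D} → E.
Cell (r3,c2): row 3 has {A,B,C,E,F}; column 2 has {A,B,C,E,F} → D.
Cell (r4,c1): row 4 has {A,B,C,D,E}; column 1 has {A,B,C,D,E} → F.

B C D E F A / C B F A D E / E D C F A B / F E A D B C / D A E B C F / A F B C E D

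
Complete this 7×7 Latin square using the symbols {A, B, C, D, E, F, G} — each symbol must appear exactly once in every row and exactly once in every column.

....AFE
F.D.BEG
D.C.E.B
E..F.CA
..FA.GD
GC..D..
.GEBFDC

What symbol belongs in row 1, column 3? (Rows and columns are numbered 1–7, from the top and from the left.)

Cell (r2,c2): row 2 has {B,D,E,F,G}; column 2 has {C,G} → A.
Cell (r2,c4): row 2 has {A,B,D,E,F,G}; column 4 has {A,B,F} → C.
Cell (r3,c2): row 3 has {B,C,D,E}; column 2 has {A,C,G} → F.
Cell (r3,c4): row 3 has {B,C,D,E,F}; column 4 has {A,B,C,F} → G.
Cell (r3,c6): row 3 has {B,C,D,E,F,G}; column 6 has {C,D,E,F,G} → A.
Cell (r4,c5): row 4 has {A,C,E,F}; column 5 has {A,B,D,E,F} → G.
Cell (r5,c5): row 5 has {A,D,F,G}; column 5 has {A,B,D,E,F,G} → C.
Cell (r6,c4): row 6 has {C,D,G}; column 4 has {A,B,C,F,G} → E.
Cell (r6,c6): row 6 has {C,D,E,G}; column 6 has {A,C,D,E,F,G} → B.
Cell (r6,c7): row 6 has {B,C,D,E,G}; column 7 has {A,B,C,D,E,G} → F.
Cell (r7,c1): row 7 has {B,C,D,E,F,G}; column 1 has {D,E,F,G} → A.
Cell (r1,c4): row 1 has {A,E,F}; column 4 has {A,B,C,E,F,G} → D.
Cell (r4,c3): row 4 has {A,C,E,F,G}; column 3 has {C,D,E,F} → B.
Cell (r5,c1): row 5 has {A,C,D,F,G}; column 1 has {A,D,E,F,G} → B.
Cell (r5,c2): row 5 has {A,B,C,D,F,G}; column 2 has {A,C,F,G} → E.
Cell (r6,c3): row 6 has {B,C,D,E,F,G}; column 3 has {B,C,D,E,F} → A.
Cell (r1,c1): row 1 has {A,D,E,F}; column 1 has {A,B,D,E,F,G} → C.
Cell (r1,c2): row 1 has {A,C,D,E,F}; column 2 has {A,C,E,F,G} → B.
Cell (r1,c3): row 1 has {A,B,C,D,E,F}; column 3 has {A,B,C,D,E,F} → G.

G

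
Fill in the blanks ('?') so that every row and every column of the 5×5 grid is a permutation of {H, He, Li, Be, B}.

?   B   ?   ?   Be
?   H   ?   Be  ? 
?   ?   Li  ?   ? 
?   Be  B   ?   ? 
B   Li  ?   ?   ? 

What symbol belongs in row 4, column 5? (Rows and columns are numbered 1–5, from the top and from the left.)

Li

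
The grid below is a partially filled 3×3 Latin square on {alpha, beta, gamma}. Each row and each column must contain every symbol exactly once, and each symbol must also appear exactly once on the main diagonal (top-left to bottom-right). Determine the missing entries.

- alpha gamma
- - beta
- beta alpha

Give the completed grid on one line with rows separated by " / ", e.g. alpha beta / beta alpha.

beta alpha gamma / alpha gamma beta / gamma beta alpha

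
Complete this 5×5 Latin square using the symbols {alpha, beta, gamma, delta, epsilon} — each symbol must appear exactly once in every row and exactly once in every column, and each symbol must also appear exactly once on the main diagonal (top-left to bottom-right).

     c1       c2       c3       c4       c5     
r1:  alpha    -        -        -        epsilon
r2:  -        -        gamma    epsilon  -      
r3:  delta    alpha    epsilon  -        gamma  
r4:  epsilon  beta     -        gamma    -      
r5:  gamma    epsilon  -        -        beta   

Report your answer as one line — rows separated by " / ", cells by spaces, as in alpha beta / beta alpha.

alpha gamma beta delta epsilon / beta delta gamma epsilon alpha / delta alpha epsilon beta gamma / epsilon beta alpha gamma delta / gamma epsilon delta alpha beta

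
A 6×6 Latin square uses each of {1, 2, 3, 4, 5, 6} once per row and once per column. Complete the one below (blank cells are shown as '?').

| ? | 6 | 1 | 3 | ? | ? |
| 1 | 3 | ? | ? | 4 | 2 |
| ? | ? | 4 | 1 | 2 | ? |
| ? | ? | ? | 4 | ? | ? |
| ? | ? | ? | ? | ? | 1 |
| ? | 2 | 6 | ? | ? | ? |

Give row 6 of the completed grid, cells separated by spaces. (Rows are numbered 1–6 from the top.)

(r1,c5) = 5
(r1,c6) = 4
(r2,c3) = 5
(r2,c4) = 6
(r3,c2) = 5
(r4,c2) = 1
(r5,c2) = 4
(r6,c4) = 5
(r6,c6) = 3
(r1,c1) = 2
(r3,c6) = 6
(r4,c6) = 5
(r5,c4) = 2
(r6,c1) = 4
(r6,c5) = 1

4 2 6 5 1 3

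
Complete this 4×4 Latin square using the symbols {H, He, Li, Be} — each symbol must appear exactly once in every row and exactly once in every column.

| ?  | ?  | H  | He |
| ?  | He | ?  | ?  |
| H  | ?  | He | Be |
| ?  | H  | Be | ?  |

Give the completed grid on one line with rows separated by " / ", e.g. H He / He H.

Li Be H He / Be He Li H / H Li He Be / He H Be Li

(r2,c3): row 2 has {He}; column 3 has {H,He,Be}, so it must be Li.
(r2,c4): row 2 has {He,Li}; column 4 has {He,Be}, so it must be H.
(r3,c2): row 3 has {H,He,Be}; column 2 has {H,He}, so it must be Li.
(r4,c4): row 4 has {H,Be}; column 4 has {H,He,Be}, so it must be Li.
(r1,c2): row 1 has {H,He}; column 2 has {H,He,Li}, so it must be Be.
(r2,c1): row 2 has {H,He,Li}; column 1 has {H}, so it must be Be.
(r4,c1): row 4 has {H,Li,Be}; column 1 has {H,Be}, so it must be He.
(r1,c1): row 1 has {H,He,Be}; column 1 has {H,He,Be}, so it must be Li.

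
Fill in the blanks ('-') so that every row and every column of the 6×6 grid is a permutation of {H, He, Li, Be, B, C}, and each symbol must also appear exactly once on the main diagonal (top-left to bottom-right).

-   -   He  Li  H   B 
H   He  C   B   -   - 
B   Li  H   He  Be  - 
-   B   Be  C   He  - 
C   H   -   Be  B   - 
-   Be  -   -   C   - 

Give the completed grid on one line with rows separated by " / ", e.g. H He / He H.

Be C He Li H B / H He C B Li Be / B Li H He Be C / Li B Be C He H / C H Li Be B He / He Be B H C Li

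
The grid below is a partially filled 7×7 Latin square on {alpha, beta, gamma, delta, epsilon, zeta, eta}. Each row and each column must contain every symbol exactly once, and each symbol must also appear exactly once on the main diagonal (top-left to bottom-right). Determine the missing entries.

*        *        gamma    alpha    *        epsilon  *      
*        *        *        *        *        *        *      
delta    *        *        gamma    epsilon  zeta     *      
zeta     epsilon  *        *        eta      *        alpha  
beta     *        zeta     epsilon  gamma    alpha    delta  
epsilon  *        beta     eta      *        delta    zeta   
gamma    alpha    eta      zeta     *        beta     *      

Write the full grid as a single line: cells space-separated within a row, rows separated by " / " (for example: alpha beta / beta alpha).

Cell (r1,c1): row 1 has {alpha,gamma,epsilon}; column 1 has {beta,gamma,delta,epsilon,zeta}; the diagonal has {gamma,delta} → eta.
Cell (r1,c7): row 1 has {alpha,gamma,epsilon,eta}; column 7 has {alpha,delta,zeta} → beta.
Cell (r2,c1): row 2 is empty so far; column 1 has {beta,gamma,delta,epsilon,zeta,eta} → alpha.
Cell (r3,c3): row 3 has {gamma,delta,epsilon,zeta}; column 3 has {beta,gamma,zeta,eta}; the diagonal has {gamma,delta,eta} → alpha.
Cell (r3,c7): row 3 has {alpha,gamma,delta,epsilon,zeta}; column 7 has {alpha,beta,delta,zeta} → eta.
Cell (r4,c3): row 4 has {alpha,epsilon,zeta,eta}; column 3 has {alpha,beta,gamma,zeta,eta} → delta.
Cell (r4,c4): row 4 has {alpha,delta,epsilon,zeta,eta}; column 4 has {alpha,gamma,epsilon,zeta,eta}; the diagonal has {alpha,gamma,delta,eta} → beta.
Cell (r4,c6): row 4 has {alpha,beta,delta,epsilon,zeta,eta}; column 6 has {alpha,beta,delta,epsilon,zeta} → gamma.
Cell (r5,c2): row 5 has {alpha,beta,gamma,delta,epsilon,zeta}; column 2 has {alpha,epsilon} → eta.
Cell (r6,c2): row 6 has {beta,delta,epsilon,zeta,eta}; column 2 has {alpha,epsilon,eta} → gamma.
Cell (r6,c5): row 6 has {beta,gamma,delta,epsilon,zeta,eta}; column 5 has {gamma,epsilon,eta} → alpha.
Cell (r7,c5): row 7 has {alpha,beta,gamma,zeta,eta}; column 5 has {alpha,gamma,epsilon,eta} → delta.
Cell (r7,c7): row 7 has {alpha,beta,gamma,delta,zeta,eta}; column 7 has {alpha,beta,delta,zeta,eta}; the diagonal has {alpha,beta,gamma,delta,eta} → epsilon.
Cell (r1,c5): row 1 has {alpha,beta,gamma,epsilon,eta}; column 5 has {alpha,gamma,delta,epsilon,eta} → zeta.
Cell (r2,c2): row 2 has {alpha}; column 2 has {alpha,gamma,epsilon,eta}; the diagonal has {alpha,beta,gamma,delta,epsilon,eta} → zeta.
Cell (r2,c3): row 2 has {alpha,zeta}; column 3 has {alpha,beta,gamma,delta,zeta,eta} → epsilon.
Cell (r2,c4): row 2 has {alpha,epsilon,zeta}; column 4 has {alpha,beta,gamma,epsilon,zeta,eta} → delta.
Cell (r2,c5): row 2 has {alpha,delta,epsilon,zeta}; column 5 has {alpha,gamma,delta,epsilon,zeta,eta} → beta.
Cell (r2,c6): row 2 has {alpha,beta,delta,epsilon,zeta}; column 6 has {alpha,beta,gamma,delta,epsilon,zeta} → eta.
Cell (r2,c7): row 2 has {alpha,beta,delta,epsilon,zeta,eta}; column 7 has {alpha,beta,delta,epsilon,zeta,eta} → gamma.
Cell (r3,c2): row 3 has {alpha,gamma,delta,epsilon,zeta,eta}; column 2 has {alpha,gamma,epsilon,zeta,eta} → beta.
Cell (r1,c2): row 1 has {alpha,beta,gamma,epsilon,zeta,eta}; column 2 has {alpha,beta,gamma,epsilon,zeta,eta} → delta.

eta delta gamma alpha zeta epsilon beta / alpha zeta epsilon delta beta eta gamma / delta beta alpha gamma epsilon zeta eta / zeta epsilon delta beta eta gamma alpha / beta eta zeta epsilon gamma alpha delta / epsilon gamma beta eta alpha delta zeta / gamma alpha eta zeta delta beta epsilon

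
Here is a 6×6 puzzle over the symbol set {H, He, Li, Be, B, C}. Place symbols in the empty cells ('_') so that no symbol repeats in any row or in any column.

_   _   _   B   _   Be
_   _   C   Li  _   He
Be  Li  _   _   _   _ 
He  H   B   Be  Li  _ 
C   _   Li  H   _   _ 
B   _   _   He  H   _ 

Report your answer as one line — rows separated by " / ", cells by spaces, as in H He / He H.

Li He H B C Be / H B C Li Be He / Be Li He C B H / He H B Be Li C / C Be Li H He B / B C Be He H Li

row 2 has {He,Li,C}; column 1 has {He,Be,B,C} — only H is left for (r2,c1).
row 3 has {Li,Be}; column 4 has {H,He,Li,Be,B} — only C is left for (r3,c4).
row 4 has {H,He,Li,Be,B}; column 6 has {He,Be} — only C is left for (r4,c6).
row 5 has {H,Li,C}; column 6 has {He,Be,C} — only B is left for (r5,c6).
row 6 has {H,He,B}; column 3 has {Li,B,C} — only Be is left for (r6,c3).
row 6 has {H,He,Be,B}; column 6 has {He,Be,B,C} — only Li is left for (r6,c6).
row 1 has {Be,B}; column 1 has {H,He,Be,B,C} — only Li is left for (r1,c1).
row 3 has {Li,Be,C}; column 6 has {He,Li,Be,B,C} — only H is left for (r3,c6).
row 6 has {H,He,Li,Be,B}; column 2 has {H,Li} — only C is left for (r6,c2).
row 1 has {Li,Be,B}; column 2 has {H,Li,C} — only He is left for (r1,c2).
row 1 has {He,Li,Be,B}; column 3 has {Li,Be,B,C} — only H is left for (r1,c3).
row 1 has {H,He,Li,Be,B}; column 5 has {H,Li} — only C is left for (r1,c5).
row 3 has {H,Li,Be,C}; column 3 has {H,Li,Be,B,C} — only He is left for (r3,c3).
row 3 has {H,He,Li,Be,C}; column 5 has {H,Li,C} — only B is left for (r3,c5).
row 5 has {H,Li,B,C}; column 2 has {H,He,Li,C} — only Be is left for (r5,c2).
row 5 has {H,Li,Be,B,C}; column 5 has {H,Li,B,C} — only He is left for (r5,c5).
row 2 has {H,He,Li,C}; column 2 has {H,He,Li,Be,C} — only B is left for (r2,c2).
row 2 has {H,He,Li,B,C}; column 5 has {H,He,Li,B,C} — only Be is left for (r2,c5).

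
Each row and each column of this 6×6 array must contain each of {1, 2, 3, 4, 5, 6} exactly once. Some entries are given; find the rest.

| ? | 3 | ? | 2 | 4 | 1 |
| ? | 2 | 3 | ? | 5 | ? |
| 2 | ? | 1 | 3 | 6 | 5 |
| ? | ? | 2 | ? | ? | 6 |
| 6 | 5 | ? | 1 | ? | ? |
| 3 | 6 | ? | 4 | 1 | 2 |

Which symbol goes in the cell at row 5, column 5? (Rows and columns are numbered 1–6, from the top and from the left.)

2

Cell (r1,c1): row 1 has {1,2,3,4}; column 1 has {2,3,6} → 5.
Cell (r1,c3): row 1 has {1,2,3,4,5}; column 3 has {1,2,3} → 6.
Cell (r2,c4): row 2 has {2,3,5}; column 4 has {1,2,3,4} → 6.
Cell (r2,c6): row 2 has {2,3,5,6}; column 6 has {1,2,5,6} → 4.
Cell (r3,c2): row 3 has {1,2,3,5,6}; column 2 has {2,3,5,6} → 4.
Cell (r4,c2): row 4 has {2,6}; column 2 has {2,3,4,5,6} → 1.
Cell (r4,c4): row 4 has {1,2,6}; column 4 has {1,2,3,4,6} → 5.
Cell (r4,c5): row 4 has {1,2,5,6}; column 5 has {1,4,5,6} → 3.
Cell (r5,c3): row 5 has {1,5,6}; column 3 has {1,2,3,6} → 4.
Cell (r5,c5): row 5 has {1,4,5,6}; column 5 has {1,3,4,5,6} → 2.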